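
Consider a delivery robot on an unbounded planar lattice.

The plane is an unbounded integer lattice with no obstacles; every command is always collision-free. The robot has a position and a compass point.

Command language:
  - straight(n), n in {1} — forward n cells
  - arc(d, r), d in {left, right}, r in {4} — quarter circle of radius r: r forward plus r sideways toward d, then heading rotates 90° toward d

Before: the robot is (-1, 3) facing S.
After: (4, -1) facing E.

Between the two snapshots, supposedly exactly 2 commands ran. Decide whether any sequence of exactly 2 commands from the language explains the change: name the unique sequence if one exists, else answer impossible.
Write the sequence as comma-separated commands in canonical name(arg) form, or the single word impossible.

arc(left, 4), straight(1)

key: cell and facing (now E) both changed — the 2 commands mix motion and turning
initial: (-1, 3) facing S
[1] after arc(left, 4): (3, -1) facing E
[2] after straight(1): (4, -1) facing E
all 9 alternatives checked — unique.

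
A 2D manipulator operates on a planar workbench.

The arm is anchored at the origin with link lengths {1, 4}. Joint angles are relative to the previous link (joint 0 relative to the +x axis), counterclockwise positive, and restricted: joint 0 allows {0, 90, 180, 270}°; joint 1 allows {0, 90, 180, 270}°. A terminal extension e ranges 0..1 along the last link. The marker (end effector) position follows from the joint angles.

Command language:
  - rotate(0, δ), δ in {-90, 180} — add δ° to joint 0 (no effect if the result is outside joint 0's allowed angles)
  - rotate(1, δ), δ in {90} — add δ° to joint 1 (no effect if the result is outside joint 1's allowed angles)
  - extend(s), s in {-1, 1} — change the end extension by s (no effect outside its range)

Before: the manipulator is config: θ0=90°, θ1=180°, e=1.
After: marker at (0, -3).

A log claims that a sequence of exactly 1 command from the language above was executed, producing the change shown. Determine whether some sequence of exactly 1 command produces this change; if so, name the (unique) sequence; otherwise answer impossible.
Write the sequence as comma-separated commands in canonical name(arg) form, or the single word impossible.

extend(-1)

initial: config: θ0=90°, θ1=180°, e=1
1. extend(-1) → config: θ0=90°, θ1=180°, e=0
all 5 alternatives checked — unique.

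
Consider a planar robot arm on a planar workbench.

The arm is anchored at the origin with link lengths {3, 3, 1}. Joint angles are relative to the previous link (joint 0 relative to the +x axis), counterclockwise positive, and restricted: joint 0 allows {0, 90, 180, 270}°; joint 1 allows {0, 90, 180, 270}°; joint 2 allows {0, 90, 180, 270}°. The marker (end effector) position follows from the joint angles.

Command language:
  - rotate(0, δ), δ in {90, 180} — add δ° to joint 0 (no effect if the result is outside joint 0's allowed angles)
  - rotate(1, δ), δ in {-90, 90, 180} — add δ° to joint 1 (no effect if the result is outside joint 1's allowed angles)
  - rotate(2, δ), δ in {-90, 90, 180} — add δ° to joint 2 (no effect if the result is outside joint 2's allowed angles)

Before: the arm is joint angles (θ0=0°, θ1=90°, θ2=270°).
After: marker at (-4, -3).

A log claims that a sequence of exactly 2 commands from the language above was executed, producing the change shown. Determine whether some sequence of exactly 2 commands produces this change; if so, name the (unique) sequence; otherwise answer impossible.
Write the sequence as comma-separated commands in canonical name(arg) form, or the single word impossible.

initial: joint angles (θ0=0°, θ1=90°, θ2=270°)
[1] after rotate(0, 90): joint angles (θ0=90°, θ1=90°, θ2=270°)
[2] after rotate(0, 90): joint angles (θ0=180°, θ1=90°, θ2=270°)
no other 2-command option fits: unique.

rotate(0, 90), rotate(0, 90)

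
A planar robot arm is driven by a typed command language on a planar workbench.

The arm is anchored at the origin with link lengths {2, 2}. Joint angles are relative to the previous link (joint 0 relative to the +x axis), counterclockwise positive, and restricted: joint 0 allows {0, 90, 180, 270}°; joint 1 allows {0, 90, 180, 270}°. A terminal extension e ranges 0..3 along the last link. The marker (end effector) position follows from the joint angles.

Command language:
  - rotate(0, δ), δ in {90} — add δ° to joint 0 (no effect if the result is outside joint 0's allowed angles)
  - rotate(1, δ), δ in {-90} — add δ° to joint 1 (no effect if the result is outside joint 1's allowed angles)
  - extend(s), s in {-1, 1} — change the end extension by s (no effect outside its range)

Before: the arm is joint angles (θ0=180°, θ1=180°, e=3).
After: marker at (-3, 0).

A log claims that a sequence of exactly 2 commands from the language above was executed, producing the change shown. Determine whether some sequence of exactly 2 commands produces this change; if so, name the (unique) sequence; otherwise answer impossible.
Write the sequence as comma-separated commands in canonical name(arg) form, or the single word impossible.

t0: joint angles (θ0=180°, θ1=180°, e=3)
1. rotate(0, 90) → joint angles (θ0=270°, θ1=180°, e=3)
2. rotate(0, 90) → joint angles (θ0=0°, θ1=180°, e=3)
no other 2-command option fits: unique.

rotate(0, 90), rotate(0, 90)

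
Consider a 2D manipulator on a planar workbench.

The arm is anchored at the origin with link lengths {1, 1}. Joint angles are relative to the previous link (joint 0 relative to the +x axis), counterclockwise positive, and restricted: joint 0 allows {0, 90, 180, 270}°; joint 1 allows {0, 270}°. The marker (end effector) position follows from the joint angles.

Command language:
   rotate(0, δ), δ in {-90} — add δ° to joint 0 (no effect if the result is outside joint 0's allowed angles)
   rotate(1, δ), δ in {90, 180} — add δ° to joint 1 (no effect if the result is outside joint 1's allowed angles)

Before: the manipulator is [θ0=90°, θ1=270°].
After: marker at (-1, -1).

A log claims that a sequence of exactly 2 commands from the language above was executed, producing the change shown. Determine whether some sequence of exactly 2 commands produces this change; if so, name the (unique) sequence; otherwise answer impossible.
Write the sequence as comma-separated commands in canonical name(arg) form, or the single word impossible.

rotate(0, -90), rotate(0, -90)

start: [θ0=90°, θ1=270°]
1. rotate(0, -90) → [θ0=0°, θ1=270°]
2. rotate(0, -90) → [θ0=270°, θ1=270°]
no other 2-command option fits: unique.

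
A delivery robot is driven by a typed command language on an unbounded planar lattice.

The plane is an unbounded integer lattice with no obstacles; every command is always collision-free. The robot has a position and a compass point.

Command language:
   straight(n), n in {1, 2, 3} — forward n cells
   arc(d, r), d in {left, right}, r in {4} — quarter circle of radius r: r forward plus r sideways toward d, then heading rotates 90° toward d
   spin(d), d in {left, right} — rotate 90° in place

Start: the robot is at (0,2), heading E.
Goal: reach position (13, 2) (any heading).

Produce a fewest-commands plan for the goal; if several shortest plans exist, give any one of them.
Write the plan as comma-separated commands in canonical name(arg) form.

from: at (0,2), heading E
step 1 (straight(1)): at (1,2), heading E
step 2 (straight(3)): at (4,2), heading E
step 3 (straight(3)): at (7,2), heading E
step 4 (straight(3)): at (10,2), heading E
step 5 (straight(3)): at (13,2), heading E
no 4-step plan works, so 5 is optimal.

straight(1), straight(3), straight(3), straight(3), straight(3)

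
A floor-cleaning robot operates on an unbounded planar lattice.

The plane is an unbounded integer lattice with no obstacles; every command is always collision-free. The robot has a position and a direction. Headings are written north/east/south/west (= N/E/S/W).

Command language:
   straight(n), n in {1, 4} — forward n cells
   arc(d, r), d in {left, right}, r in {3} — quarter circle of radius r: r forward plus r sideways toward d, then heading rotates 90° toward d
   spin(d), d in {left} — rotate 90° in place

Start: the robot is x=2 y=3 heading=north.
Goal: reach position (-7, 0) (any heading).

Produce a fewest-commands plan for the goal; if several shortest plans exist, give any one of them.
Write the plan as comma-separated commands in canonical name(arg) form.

start: x=2 y=3 heading=north
1. arc(left, 3) → x=-1 y=6 heading=west
2. arc(left, 3) → x=-4 y=3 heading=south
3. arc(right, 3) → x=-7 y=0 heading=west
no 2-step plan works, so 3 is optimal.

arc(left, 3), arc(left, 3), arc(right, 3)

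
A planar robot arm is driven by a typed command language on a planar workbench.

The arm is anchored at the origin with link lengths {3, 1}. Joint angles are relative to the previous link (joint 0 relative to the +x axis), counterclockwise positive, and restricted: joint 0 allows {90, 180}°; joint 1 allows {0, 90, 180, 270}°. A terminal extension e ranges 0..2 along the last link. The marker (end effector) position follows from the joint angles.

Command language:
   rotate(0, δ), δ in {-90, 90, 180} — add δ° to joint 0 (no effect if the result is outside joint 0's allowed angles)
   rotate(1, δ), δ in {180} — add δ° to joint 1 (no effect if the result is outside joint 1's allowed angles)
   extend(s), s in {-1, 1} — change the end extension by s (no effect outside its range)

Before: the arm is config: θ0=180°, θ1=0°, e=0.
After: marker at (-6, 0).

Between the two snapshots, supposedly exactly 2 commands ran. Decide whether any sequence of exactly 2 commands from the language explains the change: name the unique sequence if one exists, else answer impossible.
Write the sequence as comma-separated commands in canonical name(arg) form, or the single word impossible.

initial: config: θ0=180°, θ1=0°, e=0
[1] after extend(1): config: θ0=180°, θ1=0°, e=1
[2] after extend(1): config: θ0=180°, θ1=0°, e=2
no rival 2-sequence matches.

extend(1), extend(1)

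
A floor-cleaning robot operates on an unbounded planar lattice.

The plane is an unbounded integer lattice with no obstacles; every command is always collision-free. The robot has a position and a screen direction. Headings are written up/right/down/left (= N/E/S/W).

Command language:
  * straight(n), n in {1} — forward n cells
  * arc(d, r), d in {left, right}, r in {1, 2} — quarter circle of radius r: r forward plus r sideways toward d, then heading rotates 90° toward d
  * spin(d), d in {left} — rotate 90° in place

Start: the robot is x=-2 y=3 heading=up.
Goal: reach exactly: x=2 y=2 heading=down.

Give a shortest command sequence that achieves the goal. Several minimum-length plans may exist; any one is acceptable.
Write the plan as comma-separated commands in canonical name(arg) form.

arc(right, 2), arc(right, 2), straight(1)

begin: x=-2 y=3 heading=up
1. arc(right, 2) → x=0 y=5 heading=right
2. arc(right, 2) → x=2 y=3 heading=down
3. straight(1) → x=2 y=2 heading=down
minimal: 3 command(s), checked below 3.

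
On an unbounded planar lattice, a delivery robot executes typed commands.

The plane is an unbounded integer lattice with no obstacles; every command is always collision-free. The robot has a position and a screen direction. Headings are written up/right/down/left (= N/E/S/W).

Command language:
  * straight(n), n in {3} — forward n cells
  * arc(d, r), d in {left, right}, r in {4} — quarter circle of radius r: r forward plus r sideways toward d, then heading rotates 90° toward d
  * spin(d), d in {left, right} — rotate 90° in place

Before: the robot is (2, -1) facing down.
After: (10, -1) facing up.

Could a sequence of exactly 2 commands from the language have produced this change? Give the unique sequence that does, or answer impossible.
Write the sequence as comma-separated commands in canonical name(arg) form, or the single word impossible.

key: position moved to (10,-1) AND the heading swung to N — translation plus rotation needed
start: (2, -1) facing down
step 1 (arc(left, 4)): (6, -5) facing right
step 2 (arc(left, 4)): (10, -1) facing up
all 25 alternatives checked — unique.

arc(left, 4), arc(left, 4)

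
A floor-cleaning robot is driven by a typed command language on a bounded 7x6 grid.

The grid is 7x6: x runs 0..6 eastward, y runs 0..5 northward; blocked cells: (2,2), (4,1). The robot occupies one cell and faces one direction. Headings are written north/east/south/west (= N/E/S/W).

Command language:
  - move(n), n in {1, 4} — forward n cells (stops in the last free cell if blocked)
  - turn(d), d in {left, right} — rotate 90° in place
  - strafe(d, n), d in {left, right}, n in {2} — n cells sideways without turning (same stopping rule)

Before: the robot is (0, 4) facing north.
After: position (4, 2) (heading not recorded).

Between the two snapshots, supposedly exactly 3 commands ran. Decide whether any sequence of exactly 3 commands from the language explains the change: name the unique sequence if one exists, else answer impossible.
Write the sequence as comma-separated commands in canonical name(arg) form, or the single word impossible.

key: running strafe(right, 2) before turn(right) would end elsewhere — order is forced
from: (0, 4) facing north
step 1 (turn(right)): (0, 4) facing east
step 2 (move(4)): (4, 4) facing east
step 3 (strafe(right, 2)): (4, 2) facing east
no rival 3-sequence matches.

turn(right), move(4), strafe(right, 2)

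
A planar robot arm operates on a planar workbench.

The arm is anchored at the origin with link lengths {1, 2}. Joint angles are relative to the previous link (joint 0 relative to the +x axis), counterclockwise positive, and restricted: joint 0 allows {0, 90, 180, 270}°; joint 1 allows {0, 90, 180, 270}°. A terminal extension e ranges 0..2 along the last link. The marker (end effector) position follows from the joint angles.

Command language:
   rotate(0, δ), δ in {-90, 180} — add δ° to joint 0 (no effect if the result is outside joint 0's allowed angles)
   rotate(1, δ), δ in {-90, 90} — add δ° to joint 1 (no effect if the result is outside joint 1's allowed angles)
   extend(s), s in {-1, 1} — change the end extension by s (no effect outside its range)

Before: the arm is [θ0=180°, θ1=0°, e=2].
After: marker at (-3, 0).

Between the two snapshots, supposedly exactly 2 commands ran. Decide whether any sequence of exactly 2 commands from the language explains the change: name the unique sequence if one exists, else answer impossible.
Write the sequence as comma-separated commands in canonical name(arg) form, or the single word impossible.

begin: [θ0=180°, θ1=0°, e=2]
t=1 extend(-1) ⇒ [θ0=180°, θ1=0°, e=1]
t=2 extend(-1) ⇒ [θ0=180°, θ1=0°, e=0]
all 36 alternatives checked — unique.

extend(-1), extend(-1)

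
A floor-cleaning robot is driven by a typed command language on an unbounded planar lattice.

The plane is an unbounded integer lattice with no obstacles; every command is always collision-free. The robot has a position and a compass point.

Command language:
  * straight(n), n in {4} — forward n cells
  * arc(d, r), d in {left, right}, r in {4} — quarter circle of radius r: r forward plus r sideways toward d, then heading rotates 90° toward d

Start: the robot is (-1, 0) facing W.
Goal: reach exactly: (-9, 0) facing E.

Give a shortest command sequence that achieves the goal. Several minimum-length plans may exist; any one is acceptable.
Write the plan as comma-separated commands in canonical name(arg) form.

t0: (-1, 0) facing W
1. arc(right, 4) → (-5, 4) facing N
2. arc(left, 4) → (-9, 8) facing W
3. arc(left, 4) → (-13, 4) facing S
4. arc(left, 4) → (-9, 0) facing E
no 3-step plan works, so 4 is optimal.

arc(right, 4), arc(left, 4), arc(left, 4), arc(left, 4)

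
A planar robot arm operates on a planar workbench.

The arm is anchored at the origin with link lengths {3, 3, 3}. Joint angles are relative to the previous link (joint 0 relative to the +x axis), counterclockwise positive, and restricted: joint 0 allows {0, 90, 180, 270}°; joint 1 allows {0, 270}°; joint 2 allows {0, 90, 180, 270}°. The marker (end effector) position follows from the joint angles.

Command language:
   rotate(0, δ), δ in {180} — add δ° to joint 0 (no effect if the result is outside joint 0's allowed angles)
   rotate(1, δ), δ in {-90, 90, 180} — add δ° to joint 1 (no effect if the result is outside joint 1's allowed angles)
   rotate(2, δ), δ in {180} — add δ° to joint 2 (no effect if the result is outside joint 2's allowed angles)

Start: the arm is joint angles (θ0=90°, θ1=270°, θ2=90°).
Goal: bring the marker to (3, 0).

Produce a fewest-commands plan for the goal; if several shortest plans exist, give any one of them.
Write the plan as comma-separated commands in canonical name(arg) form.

initial: joint angles (θ0=90°, θ1=270°, θ2=90°)
1. rotate(2, 180) → joint angles (θ0=90°, θ1=270°, θ2=270°)
nothing shorter than 1 reaches the goal.

rotate(2, 180)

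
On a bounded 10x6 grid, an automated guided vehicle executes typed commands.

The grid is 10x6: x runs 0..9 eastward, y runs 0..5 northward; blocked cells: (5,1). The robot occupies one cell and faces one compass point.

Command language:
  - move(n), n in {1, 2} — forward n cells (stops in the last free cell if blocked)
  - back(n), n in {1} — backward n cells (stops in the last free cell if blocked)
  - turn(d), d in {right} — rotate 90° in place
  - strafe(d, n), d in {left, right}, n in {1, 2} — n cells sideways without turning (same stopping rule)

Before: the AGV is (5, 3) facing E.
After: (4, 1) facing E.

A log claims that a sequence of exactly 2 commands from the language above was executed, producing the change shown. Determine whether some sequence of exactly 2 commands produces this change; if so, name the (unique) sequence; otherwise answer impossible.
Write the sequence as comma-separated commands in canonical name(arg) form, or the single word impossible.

back(1), strafe(right, 2)

key: running strafe(right, 2) before back(1) would end elsewhere — order is forced
t0: (5, 3) facing E
t=1 back(1) ⇒ (4, 3) facing E
t=2 strafe(right, 2) ⇒ (4, 1) facing E
uniquely the one of 64 2-step routes that fits.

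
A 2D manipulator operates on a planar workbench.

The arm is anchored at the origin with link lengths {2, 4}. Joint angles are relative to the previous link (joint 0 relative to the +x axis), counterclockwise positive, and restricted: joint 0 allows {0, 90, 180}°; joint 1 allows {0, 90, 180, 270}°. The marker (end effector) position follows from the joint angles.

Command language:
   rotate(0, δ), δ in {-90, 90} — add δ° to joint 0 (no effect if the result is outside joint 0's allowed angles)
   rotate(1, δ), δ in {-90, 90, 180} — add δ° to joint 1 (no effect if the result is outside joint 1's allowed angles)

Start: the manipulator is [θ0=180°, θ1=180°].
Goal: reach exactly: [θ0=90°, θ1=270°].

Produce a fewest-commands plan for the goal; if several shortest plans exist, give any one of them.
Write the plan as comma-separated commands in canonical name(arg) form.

begin: [θ0=180°, θ1=180°]
t=1 rotate(1, 90) ⇒ [θ0=180°, θ1=270°]
t=2 rotate(0, -90) ⇒ [θ0=90°, θ1=270°]
minimal: 2 command(s), checked below 2.

rotate(1, 90), rotate(0, -90)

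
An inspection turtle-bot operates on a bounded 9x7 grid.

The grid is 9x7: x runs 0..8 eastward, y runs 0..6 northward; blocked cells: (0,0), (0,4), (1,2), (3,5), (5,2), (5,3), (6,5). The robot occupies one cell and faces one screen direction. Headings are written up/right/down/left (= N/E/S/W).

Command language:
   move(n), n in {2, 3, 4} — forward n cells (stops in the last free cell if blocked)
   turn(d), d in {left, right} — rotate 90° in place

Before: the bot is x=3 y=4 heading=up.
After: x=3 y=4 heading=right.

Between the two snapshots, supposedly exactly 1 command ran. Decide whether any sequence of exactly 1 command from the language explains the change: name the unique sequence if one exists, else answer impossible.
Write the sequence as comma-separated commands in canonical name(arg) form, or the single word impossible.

turn(right)

key: (3,4) unchanged — the single command moves nothing
start: x=3 y=4 heading=up
1. turn(right) → x=3 y=4 heading=right
no rival 1-sequence matches.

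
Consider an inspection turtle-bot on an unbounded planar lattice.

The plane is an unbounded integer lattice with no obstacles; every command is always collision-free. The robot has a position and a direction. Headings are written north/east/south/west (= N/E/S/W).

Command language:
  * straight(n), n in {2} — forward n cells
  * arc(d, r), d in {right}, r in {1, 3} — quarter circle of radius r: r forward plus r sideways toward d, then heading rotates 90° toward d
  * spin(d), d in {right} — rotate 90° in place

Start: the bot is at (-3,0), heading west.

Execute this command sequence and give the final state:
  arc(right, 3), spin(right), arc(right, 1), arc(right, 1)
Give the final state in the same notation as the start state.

begin: at (-3,0), heading west
t=1 arc(right, 3) ⇒ at (-6,3), heading north
t=2 spin(right) ⇒ at (-6,3), heading east
t=3 arc(right, 1) ⇒ at (-5,2), heading south
t=4 arc(right, 1) ⇒ at (-6,1), heading west

at (-6,1), heading west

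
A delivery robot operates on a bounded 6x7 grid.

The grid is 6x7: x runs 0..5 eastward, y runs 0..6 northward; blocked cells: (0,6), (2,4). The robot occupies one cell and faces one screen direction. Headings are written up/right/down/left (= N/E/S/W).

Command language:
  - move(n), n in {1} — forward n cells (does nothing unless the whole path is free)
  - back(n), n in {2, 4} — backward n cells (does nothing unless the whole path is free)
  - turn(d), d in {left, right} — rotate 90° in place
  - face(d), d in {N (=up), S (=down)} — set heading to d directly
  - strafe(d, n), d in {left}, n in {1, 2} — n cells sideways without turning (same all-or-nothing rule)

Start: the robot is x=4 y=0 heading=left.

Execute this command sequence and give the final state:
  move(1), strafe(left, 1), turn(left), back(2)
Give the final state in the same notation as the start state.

x=3 y=2 heading=down

from: x=4 y=0 heading=left
1. move(1) → x=3 y=0 heading=left
2. strafe(left, 1) → x=3 y=0 heading=left
3. turn(left) → x=3 y=0 heading=down
4. back(2) → x=3 y=2 heading=down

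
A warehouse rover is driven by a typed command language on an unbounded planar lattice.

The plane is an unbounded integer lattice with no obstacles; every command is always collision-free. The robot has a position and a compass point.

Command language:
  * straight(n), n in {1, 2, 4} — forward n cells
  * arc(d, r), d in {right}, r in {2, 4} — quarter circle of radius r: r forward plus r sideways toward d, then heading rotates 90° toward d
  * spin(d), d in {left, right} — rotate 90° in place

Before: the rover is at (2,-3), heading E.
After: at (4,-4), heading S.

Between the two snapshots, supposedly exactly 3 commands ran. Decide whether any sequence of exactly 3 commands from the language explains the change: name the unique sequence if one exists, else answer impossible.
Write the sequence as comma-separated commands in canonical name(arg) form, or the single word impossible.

straight(2), spin(right), straight(1)

key: running straight(1) before straight(2) would end elsewhere — order is forced
t0: at (2,-3), heading E
[1] after straight(2): at (4,-3), heading E
[2] after spin(right): at (4,-3), heading S
[3] after straight(1): at (4,-4), heading S
all 343 alternatives checked — unique.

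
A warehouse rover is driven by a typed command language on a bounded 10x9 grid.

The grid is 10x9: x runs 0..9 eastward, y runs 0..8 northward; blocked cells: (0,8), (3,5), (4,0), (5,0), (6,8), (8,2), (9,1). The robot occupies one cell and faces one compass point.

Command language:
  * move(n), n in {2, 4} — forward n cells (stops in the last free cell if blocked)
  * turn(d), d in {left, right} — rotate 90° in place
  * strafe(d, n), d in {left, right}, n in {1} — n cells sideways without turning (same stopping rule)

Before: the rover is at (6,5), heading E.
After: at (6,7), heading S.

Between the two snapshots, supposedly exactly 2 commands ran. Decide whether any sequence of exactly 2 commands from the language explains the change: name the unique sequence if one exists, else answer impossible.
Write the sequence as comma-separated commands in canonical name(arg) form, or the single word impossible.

all 36 sequences checked — none match.

impossible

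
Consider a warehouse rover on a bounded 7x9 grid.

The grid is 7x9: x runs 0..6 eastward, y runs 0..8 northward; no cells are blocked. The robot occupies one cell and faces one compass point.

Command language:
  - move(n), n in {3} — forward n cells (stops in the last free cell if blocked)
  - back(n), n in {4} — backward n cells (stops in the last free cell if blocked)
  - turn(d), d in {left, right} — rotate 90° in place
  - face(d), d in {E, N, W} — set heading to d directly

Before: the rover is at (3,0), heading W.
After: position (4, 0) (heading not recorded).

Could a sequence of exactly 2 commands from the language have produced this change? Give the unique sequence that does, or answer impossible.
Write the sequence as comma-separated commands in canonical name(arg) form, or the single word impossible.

key: running back(4) before move(3) would end elsewhere — order is forced
initial: at (3,0), heading W
[1] after move(3): at (0,0), heading W
[2] after back(4): at (4,0), heading W
no other 2-command option fits: unique.

move(3), back(4)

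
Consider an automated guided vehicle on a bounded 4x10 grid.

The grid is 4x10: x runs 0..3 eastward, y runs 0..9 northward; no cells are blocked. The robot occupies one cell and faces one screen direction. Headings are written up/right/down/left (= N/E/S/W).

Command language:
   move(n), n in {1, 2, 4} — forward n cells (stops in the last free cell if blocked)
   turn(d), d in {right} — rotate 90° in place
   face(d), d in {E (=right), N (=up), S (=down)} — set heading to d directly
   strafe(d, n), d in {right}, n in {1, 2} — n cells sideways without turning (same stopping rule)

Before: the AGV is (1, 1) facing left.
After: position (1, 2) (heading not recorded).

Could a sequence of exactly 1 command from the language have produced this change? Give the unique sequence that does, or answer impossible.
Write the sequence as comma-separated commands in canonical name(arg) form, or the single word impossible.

strafe(right, 1)

begin: (1, 1) facing left
step 1 (strafe(right, 1)): (1, 2) facing left
all 9 alternatives checked — unique.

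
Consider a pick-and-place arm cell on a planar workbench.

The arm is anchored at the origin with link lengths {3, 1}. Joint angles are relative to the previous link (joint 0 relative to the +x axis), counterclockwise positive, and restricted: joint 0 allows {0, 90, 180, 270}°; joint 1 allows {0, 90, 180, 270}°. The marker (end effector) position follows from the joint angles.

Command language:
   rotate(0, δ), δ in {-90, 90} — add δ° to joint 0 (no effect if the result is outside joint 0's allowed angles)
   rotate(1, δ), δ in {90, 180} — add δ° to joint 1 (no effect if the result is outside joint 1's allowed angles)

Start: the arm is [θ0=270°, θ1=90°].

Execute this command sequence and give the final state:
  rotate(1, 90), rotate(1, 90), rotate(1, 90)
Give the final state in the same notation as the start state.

[θ0=270°, θ1=0°]

t0: [θ0=270°, θ1=90°]
step 1 (rotate(1, 90)): [θ0=270°, θ1=180°]
step 2 (rotate(1, 90)): [θ0=270°, θ1=270°]
step 3 (rotate(1, 90)): [θ0=270°, θ1=0°]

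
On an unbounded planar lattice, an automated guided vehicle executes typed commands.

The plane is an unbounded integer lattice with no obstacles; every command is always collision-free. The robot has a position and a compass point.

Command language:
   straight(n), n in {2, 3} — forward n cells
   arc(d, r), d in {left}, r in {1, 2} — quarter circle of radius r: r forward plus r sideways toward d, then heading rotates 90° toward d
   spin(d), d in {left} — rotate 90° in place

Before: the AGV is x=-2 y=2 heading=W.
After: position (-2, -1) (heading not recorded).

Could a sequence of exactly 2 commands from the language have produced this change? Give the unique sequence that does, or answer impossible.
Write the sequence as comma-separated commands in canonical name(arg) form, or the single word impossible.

key: running straight(3) before spin(left) would end elsewhere — order is forced
initial: x=-2 y=2 heading=W
step 1 (spin(left)): x=-2 y=2 heading=S
step 2 (straight(3)): x=-2 y=-1 heading=S
no rival 2-sequence matches.

spin(left), straight(3)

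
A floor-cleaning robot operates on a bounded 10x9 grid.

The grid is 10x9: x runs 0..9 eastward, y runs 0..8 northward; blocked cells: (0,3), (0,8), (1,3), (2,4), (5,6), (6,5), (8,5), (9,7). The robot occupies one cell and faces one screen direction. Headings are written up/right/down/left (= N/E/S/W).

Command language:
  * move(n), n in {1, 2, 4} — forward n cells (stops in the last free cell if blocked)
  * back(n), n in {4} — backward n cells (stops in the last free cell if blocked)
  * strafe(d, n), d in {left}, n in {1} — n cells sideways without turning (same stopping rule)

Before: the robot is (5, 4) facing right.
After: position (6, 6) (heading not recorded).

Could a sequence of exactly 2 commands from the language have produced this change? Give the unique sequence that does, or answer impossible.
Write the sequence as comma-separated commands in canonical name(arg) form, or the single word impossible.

no 2-step route produces this change.

impossible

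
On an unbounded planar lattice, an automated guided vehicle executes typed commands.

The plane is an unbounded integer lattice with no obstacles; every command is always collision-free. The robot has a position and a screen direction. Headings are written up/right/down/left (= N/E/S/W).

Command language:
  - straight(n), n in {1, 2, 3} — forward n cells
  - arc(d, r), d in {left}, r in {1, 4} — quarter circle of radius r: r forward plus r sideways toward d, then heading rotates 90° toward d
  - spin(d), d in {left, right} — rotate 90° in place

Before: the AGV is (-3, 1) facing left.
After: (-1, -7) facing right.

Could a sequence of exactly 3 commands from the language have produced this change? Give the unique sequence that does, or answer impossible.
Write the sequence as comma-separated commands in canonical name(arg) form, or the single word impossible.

key: position moved to (-1,-7) AND the heading swung to E — translation plus rotation needed
begin: (-3, 1) facing left
t=1 arc(left, 4) ⇒ (-7, -3) facing down
t=2 arc(left, 4) ⇒ (-3, -7) facing right
t=3 straight(2) ⇒ (-1, -7) facing right
no other 3-command option fits: unique.

arc(left, 4), arc(left, 4), straight(2)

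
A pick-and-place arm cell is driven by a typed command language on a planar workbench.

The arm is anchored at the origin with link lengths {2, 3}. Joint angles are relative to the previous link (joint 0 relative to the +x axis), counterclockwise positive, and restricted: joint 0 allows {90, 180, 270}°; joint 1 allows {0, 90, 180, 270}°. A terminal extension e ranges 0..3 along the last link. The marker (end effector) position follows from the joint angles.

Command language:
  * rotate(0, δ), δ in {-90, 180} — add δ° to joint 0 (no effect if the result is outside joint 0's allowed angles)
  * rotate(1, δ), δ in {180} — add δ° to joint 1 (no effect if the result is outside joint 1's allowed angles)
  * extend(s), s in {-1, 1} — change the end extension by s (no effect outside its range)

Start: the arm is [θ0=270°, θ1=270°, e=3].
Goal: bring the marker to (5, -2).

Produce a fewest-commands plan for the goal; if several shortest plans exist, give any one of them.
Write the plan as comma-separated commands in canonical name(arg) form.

begin: [θ0=270°, θ1=270°, e=3]
t=1 rotate(1, 180) ⇒ [θ0=270°, θ1=90°, e=3]
t=2 extend(-1) ⇒ [θ0=270°, θ1=90°, e=2]
nothing shorter than 2 reaches the goal.

rotate(1, 180), extend(-1)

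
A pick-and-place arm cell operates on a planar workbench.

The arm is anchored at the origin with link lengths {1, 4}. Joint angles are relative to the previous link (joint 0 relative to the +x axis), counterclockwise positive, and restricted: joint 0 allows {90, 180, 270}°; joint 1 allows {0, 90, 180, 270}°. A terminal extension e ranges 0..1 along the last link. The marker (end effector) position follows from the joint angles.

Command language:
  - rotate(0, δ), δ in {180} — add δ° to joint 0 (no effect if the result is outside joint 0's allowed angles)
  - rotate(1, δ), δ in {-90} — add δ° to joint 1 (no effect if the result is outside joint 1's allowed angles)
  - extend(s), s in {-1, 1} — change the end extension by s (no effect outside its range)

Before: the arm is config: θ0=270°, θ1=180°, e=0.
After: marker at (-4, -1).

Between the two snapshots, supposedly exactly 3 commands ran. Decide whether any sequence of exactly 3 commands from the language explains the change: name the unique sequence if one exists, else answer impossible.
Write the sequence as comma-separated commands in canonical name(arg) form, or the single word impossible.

initial: config: θ0=270°, θ1=180°, e=0
t=1 rotate(1, -90) ⇒ config: θ0=270°, θ1=90°, e=0
t=2 rotate(1, -90) ⇒ config: θ0=270°, θ1=0°, e=0
t=3 rotate(1, -90) ⇒ config: θ0=270°, θ1=270°, e=0
no rival 3-sequence matches.

rotate(1, -90), rotate(1, -90), rotate(1, -90)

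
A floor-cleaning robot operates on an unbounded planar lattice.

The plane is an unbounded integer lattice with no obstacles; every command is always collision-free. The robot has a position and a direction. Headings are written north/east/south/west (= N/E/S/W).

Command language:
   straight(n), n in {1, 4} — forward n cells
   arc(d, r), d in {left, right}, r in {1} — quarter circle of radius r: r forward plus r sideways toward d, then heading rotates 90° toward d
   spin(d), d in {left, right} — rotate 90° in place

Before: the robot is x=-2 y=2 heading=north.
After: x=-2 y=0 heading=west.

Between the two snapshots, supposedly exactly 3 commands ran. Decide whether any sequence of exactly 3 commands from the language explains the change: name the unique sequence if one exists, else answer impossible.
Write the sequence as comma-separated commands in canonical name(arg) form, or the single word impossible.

key: cell and facing (now W) both changed — the 3 commands mix motion and turning
start: x=-2 y=2 heading=north
step 1 (spin(right)): x=-2 y=2 heading=east
step 2 (arc(right, 1)): x=-1 y=1 heading=south
step 3 (arc(right, 1)): x=-2 y=0 heading=west
no rival 3-sequence matches.

spin(right), arc(right, 1), arc(right, 1)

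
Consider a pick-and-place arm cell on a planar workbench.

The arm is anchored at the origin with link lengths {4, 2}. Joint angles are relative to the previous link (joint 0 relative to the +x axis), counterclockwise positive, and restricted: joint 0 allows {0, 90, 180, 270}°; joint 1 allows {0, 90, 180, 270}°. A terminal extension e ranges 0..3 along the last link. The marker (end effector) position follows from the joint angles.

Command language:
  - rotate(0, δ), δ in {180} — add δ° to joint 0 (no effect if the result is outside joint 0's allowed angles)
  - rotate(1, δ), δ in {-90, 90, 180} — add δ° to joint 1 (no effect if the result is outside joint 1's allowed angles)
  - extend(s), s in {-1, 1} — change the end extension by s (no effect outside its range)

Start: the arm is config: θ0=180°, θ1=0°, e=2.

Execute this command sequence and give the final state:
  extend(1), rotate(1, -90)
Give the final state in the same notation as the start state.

t0: config: θ0=180°, θ1=0°, e=2
step 1 (extend(1)): config: θ0=180°, θ1=0°, e=3
step 2 (rotate(1, -90)): config: θ0=180°, θ1=270°, e=3

config: θ0=180°, θ1=270°, e=3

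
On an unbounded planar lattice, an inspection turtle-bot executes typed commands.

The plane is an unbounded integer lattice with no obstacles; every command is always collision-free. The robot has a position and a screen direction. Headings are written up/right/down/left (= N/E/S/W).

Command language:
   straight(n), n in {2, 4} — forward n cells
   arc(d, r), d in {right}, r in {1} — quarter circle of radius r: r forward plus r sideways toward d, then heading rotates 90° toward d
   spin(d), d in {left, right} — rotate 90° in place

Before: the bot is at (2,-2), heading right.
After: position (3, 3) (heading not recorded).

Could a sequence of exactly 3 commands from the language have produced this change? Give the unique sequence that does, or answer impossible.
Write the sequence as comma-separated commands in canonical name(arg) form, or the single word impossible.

spin(left), straight(4), arc(right, 1)

key: order matters: swapping spin(left) and arc(right, 1) lands elsewhere
from: at (2,-2), heading right
[1] after spin(left): at (2,-2), heading up
[2] after straight(4): at (2,2), heading up
[3] after arc(right, 1): at (3,3), heading right
no other 3-command option fits: unique.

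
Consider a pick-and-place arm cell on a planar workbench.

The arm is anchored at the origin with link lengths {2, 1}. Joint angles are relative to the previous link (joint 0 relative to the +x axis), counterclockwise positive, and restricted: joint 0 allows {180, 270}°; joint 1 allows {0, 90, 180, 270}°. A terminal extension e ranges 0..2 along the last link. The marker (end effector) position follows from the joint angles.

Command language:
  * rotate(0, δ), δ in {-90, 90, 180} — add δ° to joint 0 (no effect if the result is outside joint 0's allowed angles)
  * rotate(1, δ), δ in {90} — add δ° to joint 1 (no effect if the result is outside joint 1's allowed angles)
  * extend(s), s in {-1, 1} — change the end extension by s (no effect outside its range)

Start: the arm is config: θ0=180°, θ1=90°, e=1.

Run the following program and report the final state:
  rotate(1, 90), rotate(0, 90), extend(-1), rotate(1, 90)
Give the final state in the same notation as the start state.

initial: config: θ0=180°, θ1=90°, e=1
[1] after rotate(1, 90): config: θ0=180°, θ1=180°, e=1
[2] after rotate(0, 90): config: θ0=270°, θ1=180°, e=1
[3] after extend(-1): config: θ0=270°, θ1=180°, e=0
[4] after rotate(1, 90): config: θ0=270°, θ1=270°, e=0

config: θ0=270°, θ1=270°, e=0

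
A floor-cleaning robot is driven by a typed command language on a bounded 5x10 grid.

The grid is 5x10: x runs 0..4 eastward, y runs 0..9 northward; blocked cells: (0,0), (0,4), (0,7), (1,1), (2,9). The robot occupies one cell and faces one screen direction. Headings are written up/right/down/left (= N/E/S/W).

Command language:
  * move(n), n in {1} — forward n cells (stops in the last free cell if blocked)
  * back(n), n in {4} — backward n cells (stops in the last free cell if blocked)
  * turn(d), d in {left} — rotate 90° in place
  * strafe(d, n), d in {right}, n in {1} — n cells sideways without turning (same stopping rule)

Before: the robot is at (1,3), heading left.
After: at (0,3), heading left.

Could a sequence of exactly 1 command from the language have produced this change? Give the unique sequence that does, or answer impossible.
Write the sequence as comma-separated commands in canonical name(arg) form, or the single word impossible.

key: still facing W — the one step turns nothing
begin: at (1,3), heading left
t=1 move(1) ⇒ at (0,3), heading left
no rival 1-sequence matches.

move(1)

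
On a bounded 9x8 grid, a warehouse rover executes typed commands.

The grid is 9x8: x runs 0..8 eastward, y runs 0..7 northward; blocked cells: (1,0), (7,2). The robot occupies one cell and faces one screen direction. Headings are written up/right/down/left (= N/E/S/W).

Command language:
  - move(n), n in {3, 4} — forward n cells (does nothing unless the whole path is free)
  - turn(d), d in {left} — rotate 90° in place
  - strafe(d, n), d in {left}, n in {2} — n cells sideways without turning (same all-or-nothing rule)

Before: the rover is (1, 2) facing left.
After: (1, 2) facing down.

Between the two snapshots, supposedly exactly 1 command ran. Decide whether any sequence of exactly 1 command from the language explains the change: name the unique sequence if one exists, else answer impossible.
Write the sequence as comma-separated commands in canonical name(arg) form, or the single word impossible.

turn(left)

key: parked at (1,2) the whole time — nothing moves the robot
initial: (1, 2) facing left
[1] after turn(left): (1, 2) facing down
all 4 alternatives checked — unique.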